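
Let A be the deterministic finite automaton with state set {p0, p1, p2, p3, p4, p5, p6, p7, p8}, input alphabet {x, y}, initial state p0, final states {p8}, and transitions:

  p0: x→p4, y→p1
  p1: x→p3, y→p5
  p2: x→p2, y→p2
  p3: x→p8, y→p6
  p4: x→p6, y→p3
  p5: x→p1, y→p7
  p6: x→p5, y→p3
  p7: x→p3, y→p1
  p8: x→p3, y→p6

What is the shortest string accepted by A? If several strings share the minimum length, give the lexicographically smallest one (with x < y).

xyx

A breadth-first search from p0 reaches an accepting state first via the path p0 → p4 → p3 → p8 on input xyx.
No string of length < 3 is accepted (BFS exhausts all shorter strings without reaching an accepting state), and xyx is the lexicographically least accepting string of length 3.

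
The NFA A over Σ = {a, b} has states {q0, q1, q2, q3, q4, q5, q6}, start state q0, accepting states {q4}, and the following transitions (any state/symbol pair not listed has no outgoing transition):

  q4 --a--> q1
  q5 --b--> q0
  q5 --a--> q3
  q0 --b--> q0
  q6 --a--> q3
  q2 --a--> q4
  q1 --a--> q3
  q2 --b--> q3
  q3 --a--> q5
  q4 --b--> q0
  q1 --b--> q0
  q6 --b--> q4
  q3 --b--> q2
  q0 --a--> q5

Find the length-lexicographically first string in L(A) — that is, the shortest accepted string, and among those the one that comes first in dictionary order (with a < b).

aaba

A breadth-first search from q0 reaches an accepting state first via the path q0 → q5 → q3 → q2 → q4 on input aaba.
No string of length < 4 is accepted (BFS exhausts all shorter strings without reaching an accepting state), and aaba is the lexicographically least accepting string of length 4.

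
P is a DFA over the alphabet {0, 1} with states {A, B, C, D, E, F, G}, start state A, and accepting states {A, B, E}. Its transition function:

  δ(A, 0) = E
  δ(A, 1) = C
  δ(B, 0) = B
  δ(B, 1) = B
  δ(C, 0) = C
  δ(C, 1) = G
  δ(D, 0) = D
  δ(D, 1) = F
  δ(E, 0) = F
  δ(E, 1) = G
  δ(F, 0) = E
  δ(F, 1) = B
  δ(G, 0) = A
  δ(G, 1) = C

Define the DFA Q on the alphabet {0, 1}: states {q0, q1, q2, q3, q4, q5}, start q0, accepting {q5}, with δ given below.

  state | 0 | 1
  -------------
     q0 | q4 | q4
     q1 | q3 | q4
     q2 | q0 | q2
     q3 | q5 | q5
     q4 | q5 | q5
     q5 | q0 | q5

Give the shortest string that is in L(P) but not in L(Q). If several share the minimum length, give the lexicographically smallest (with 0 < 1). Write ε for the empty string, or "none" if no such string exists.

The empty string ε is accepted by P but not by Q.
Since ε is the unique shortest string, it is the required witness.

ε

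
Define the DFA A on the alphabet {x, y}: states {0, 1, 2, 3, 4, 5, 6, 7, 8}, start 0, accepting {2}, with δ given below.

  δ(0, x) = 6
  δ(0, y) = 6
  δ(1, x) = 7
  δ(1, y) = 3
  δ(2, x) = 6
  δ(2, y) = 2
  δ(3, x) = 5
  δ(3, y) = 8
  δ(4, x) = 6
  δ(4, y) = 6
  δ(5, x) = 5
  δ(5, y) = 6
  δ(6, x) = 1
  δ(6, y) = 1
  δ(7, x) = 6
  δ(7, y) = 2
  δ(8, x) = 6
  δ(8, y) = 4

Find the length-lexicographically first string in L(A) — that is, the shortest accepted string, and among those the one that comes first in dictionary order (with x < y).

xxxy

A breadth-first search from 0 reaches an accepting state first via the path 0 → 6 → 1 → 7 → 2 on input xxxy.
No string of length < 4 is accepted (BFS exhausts all shorter strings without reaching an accepting state), and xxxy is the lexicographically least accepting string of length 4.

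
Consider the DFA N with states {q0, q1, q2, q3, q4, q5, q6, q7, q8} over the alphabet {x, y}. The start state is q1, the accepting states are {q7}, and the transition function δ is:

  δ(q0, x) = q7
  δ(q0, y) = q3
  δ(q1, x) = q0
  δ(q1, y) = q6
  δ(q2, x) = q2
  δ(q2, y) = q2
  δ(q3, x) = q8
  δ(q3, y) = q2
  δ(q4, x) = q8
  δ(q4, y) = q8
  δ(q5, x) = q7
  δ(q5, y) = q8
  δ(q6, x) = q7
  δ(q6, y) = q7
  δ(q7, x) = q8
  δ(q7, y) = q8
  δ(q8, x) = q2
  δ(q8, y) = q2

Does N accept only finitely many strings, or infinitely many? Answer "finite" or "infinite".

finite

The useful states (reachable from q1 and able to reach an accepting state) are {q0, q1, q6, q7}.
Restricted to these states the transition graph has no cycle, so every accepting path has bounded length and L is finite.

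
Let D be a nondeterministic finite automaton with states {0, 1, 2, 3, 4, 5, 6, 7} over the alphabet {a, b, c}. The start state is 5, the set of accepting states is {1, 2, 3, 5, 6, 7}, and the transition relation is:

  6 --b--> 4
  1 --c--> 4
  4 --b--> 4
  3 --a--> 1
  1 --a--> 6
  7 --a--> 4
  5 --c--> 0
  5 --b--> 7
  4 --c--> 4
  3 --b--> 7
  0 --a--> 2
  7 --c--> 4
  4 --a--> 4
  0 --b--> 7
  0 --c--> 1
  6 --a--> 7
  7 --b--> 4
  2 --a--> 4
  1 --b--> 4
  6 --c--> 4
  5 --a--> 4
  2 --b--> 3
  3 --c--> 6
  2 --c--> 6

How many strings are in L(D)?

The useful subgraph on states {0, 1, 2, 3, 5, 6, 7} is acyclic, so L(D) is finite; the longest accepting path visits 7 useful states, giving maximum string length 6.
Counting accepting paths from 5 by length: 1 of length 0, 1 of length 1, 3 of length 2, 3 of length 3, 5 of length 4, 2 of length 5, 1 of length 6. Total 16.

16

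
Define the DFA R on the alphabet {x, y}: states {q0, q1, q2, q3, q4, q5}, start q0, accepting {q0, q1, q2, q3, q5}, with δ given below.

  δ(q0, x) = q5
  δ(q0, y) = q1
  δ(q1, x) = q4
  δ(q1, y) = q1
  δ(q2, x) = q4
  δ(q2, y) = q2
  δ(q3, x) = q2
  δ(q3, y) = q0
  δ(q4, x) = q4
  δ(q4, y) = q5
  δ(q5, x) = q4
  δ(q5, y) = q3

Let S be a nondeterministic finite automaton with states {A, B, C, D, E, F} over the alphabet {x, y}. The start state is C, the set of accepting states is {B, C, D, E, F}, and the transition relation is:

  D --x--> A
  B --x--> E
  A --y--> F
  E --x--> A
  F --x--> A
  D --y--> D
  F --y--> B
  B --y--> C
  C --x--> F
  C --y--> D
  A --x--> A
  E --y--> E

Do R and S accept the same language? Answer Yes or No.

Yes

Exploring the product automaton R × S from the start pair (q0, C), following both machines on each input symbol, reaches 6 state pairs: (q0, C), (q5, F), (q1, D), (q4, A), (q3, B), (q2, E).
R accepts in {q0, q1, q2, q3, q5} and S accepts in {B, C, D, E, F}. In every reachable pair the two components are either both accepting — (q0, C), (q5, F), (q1, D), (q3, B), (q2, E) — or both non-accepting, so no string is accepted by exactly one of the machines: L(R) \ L(S) and L(S) \ L(R) are both empty.
Hence every string is accepted by R iff it is accepted by S, and the two languages coincide.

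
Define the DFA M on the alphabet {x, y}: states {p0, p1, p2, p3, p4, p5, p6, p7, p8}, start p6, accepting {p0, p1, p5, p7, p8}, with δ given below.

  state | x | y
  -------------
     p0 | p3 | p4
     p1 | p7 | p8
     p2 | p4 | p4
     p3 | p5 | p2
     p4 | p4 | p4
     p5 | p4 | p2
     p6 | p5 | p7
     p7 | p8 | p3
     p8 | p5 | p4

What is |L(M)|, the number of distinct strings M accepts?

The useful subgraph on states {p3, p5, p6, p7, p8} is acyclic, so L(M) is finite; the longest accepting path visits 4 useful states, giving maximum string length 3.
Counting accepting paths from p6 by length: 2 of length 1, 1 of length 2, 2 of length 3. Total 5.

5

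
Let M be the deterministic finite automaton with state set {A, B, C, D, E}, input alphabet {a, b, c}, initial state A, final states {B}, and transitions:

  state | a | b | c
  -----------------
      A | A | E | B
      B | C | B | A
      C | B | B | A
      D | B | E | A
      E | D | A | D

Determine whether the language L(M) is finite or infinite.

State A is reachable from the start and can reach an accepting state, and it lies on the cycle A → A.
Traversing that cycle any number of times yields accepted strings of unbounded length, so the language is infinite.

infinite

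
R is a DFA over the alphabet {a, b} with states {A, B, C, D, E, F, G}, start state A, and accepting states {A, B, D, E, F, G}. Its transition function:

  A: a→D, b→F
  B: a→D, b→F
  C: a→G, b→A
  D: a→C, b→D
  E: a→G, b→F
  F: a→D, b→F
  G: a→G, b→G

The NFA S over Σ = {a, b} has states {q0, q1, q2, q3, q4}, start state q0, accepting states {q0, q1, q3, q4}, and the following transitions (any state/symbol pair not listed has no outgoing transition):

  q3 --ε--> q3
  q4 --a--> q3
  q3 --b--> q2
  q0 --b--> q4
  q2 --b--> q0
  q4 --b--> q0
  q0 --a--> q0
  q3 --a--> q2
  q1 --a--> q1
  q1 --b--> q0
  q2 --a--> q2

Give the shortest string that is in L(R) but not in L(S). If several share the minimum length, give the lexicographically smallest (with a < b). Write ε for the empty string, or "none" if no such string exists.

bab

The string bab is accepted by R but not by S.
No shorter string lies in the difference, and bab is the lexicographically first length-3 string in L(R) \ L(S).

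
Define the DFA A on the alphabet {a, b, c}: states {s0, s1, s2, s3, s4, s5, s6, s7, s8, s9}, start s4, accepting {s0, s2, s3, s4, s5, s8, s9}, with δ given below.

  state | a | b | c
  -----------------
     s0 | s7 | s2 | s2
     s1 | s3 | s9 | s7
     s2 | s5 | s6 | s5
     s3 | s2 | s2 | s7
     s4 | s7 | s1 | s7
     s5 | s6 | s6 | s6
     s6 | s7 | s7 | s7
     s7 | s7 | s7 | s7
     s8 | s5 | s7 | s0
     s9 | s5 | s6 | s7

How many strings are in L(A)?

The useful subgraph on states {s1, s2, s3, s4, s5, s9} is acyclic, so L(A) is finite; the longest accepting path visits 5 useful states, giving maximum string length 4.
Counting accepting paths from s4 by length: 1 of length 0, 2 of length 2, 3 of length 3, 4 of length 4. Total 10.

10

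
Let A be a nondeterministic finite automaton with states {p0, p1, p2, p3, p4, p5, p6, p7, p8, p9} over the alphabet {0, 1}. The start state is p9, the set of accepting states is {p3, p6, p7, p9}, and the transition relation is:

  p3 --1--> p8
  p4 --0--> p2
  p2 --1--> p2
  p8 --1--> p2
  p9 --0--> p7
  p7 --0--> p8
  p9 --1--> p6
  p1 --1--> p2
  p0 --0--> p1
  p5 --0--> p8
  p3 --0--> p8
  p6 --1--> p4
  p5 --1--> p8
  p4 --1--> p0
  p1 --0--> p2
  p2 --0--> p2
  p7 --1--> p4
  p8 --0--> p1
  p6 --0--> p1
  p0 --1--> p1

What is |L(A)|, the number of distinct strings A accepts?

The useful subgraph on states {p6, p7, p9} is acyclic, so L(A) is finite; the longest accepting path visits 2 useful states, giving maximum string length 1.
Counting accepting paths from p9 by length: 1 of length 0, 2 of length 1. Total 3.

3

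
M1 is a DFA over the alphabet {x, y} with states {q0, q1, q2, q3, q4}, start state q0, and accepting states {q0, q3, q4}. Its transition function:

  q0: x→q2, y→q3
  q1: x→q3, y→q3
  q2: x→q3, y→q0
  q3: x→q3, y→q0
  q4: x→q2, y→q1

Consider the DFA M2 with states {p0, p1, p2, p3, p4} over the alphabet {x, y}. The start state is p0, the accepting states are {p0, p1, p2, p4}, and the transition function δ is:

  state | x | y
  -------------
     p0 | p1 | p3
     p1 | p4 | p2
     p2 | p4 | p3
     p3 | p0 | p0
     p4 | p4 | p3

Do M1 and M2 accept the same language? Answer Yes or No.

The string y is accepted by M1 but rejected by M2.
So L(M1) ≠ L(M2).

No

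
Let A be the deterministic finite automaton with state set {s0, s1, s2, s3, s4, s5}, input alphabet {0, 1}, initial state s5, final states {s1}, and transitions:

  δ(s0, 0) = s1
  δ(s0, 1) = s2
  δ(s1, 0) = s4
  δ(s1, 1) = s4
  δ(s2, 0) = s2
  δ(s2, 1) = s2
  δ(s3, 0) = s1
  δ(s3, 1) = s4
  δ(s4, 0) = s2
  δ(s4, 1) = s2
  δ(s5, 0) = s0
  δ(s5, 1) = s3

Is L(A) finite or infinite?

finite

The useful states (reachable from s5 and able to reach an accepting state) are {s0, s1, s3, s5}.
Restricted to these states the transition graph has no cycle, so every accepting path has bounded length and L is finite.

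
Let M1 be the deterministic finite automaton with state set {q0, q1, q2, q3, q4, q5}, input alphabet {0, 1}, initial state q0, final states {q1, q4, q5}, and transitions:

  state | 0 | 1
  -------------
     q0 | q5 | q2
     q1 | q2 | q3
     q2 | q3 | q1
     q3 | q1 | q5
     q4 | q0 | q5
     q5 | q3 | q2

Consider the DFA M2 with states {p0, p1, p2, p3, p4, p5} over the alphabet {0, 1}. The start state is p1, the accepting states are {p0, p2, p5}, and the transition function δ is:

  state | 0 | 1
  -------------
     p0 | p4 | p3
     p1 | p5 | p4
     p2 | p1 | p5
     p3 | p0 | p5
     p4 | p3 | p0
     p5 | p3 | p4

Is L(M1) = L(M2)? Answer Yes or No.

Yes

Exploring the product automaton M1 × M2 from the start pair (q0, p1), following both machines on each input symbol, reaches 5 state pairs: (q0, p1), (q5, p5), (q2, p4), (q3, p3), (q1, p0).
M1 accepts in {q1, q4, q5} and M2 accepts in {p0, p2, p5}. In every reachable pair the two components are either both accepting — (q5, p5), (q1, p0) — or both non-accepting, so no string is accepted by exactly one of the machines: L(M1) \ L(M2) and L(M2) \ L(M1) are both empty.
Hence every string is accepted by M1 iff it is accepted by M2, and the two languages coincide.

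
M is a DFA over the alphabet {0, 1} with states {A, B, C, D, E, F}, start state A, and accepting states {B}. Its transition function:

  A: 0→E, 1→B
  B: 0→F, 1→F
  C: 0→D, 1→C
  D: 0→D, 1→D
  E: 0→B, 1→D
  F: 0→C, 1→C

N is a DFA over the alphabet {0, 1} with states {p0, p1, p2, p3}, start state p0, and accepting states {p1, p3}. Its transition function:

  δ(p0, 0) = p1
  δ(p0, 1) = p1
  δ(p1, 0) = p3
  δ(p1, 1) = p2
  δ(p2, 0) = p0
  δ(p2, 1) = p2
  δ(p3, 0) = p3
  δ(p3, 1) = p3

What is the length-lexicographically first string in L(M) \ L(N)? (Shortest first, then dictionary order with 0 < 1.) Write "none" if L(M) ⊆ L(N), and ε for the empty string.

Exploring the product automaton M × N from the start pair (A, p0), following both machines on each input symbol, reaches 14 state pairs: (A, p0), (E, p1), (B, p1), (B, p3), (D, p2), (F, p3), (F, p2), (D, p0), (C, p3), (C, p0), (C, p2), (D, p1), (D, p3), (C, p1).
M accepts in {B} and N accepts in {p1, p3}. The reachable pairs whose M-component is accepting are (B, p1), (B, p3); in each of them the N-component is accepting too, so the product for L(M) \ L(N) (M-component accepting, N-component rejecting) has no reachable accepting pair and the difference is empty.
So every string accepted by M is also accepted by N: L(M) \ L(N) = ∅ and there is no such string.

none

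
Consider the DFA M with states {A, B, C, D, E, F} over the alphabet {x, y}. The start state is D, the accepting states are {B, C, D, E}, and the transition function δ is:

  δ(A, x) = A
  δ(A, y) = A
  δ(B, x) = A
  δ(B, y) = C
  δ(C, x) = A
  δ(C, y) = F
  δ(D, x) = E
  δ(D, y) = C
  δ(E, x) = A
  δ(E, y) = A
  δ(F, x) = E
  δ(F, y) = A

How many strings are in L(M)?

The useful subgraph on states {C, D, E, F} is acyclic, so L(M) is finite; the longest accepting path visits 4 useful states, giving maximum string length 3.
Counting accepting paths from D by length: 1 of length 0, 2 of length 1, 1 of length 3. Total 4.

4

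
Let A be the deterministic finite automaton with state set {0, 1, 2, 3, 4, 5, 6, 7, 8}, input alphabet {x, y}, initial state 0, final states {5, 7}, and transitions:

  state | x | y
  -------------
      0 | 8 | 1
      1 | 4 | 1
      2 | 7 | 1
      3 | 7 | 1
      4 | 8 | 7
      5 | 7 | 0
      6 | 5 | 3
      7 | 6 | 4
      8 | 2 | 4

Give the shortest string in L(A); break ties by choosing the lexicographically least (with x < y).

A breadth-first search from 0 reaches an accepting state first via the path 0 → 8 → 2 → 7 on input xxx.
No string of length < 3 is accepted (BFS exhausts all shorter strings without reaching an accepting state), and xxx is the lexicographically least accepting string of length 3.

xxx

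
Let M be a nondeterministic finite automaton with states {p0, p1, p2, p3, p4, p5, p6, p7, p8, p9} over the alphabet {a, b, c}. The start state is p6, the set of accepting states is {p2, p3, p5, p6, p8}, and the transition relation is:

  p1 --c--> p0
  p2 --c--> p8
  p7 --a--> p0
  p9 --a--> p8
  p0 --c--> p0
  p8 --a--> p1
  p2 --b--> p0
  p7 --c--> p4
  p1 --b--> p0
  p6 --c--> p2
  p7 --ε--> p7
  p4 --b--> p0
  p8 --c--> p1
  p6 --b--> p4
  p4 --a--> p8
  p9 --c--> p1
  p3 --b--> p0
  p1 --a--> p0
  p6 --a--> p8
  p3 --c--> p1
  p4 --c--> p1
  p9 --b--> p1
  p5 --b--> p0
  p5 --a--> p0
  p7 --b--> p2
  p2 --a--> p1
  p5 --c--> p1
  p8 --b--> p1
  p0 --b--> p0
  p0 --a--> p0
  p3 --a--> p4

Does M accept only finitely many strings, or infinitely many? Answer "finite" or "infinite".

finite

The useful states (reachable from p6 and able to reach an accepting state) are {p2, p4, p6, p8}.
Restricted to these states the transition graph has no cycle, so every accepting path has bounded length and L is finite.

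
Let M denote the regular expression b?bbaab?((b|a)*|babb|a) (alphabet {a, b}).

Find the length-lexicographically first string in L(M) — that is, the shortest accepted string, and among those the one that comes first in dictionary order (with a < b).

bbaa

By inspection of the expression, no string of length less than 4 matches, and bbaa is the lexicographically first match of length 4.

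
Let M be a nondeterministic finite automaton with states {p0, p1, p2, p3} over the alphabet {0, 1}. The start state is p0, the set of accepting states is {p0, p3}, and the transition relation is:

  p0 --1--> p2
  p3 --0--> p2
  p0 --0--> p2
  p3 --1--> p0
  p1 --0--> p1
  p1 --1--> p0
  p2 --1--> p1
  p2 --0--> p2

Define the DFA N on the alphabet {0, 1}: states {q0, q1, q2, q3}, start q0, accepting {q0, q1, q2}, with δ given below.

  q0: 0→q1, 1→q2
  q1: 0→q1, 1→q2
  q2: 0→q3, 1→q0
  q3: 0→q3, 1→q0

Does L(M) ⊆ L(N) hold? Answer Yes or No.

Yes

Exploring the product automaton M × N from the start pair (p0, q0), following both machines on each input symbol, reaches 10 state pairs: (p0, q0), (p2, q1), (p2, q2), (p1, q2), (p2, q3), (p1, q0), (p1, q3), (p1, q1), (p0, q2), (p2, q0).
M accepts in {p0, p3} and N accepts in {q0, q1, q2}. The reachable pairs whose M-component is accepting are (p0, q0), (p0, q2); in each of them the N-component is accepting too, so the product for L(M) \ L(N) (M-component accepting, N-component rejecting) has no reachable accepting pair and the difference is empty.
Hence every string in L(M) is also in L(N).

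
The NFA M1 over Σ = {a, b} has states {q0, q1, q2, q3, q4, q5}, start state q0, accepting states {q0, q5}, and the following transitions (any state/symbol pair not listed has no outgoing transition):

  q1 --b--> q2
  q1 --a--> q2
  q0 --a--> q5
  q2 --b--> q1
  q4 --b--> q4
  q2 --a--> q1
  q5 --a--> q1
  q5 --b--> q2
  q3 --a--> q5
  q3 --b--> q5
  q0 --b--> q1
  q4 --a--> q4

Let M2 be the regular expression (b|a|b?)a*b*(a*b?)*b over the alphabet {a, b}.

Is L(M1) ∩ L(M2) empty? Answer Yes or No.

Yes

Converting the expression M2 to a DFA (subset construction, then merging equivalent states) gives the minimal DFA with states {r0, r1}, start state r0, accepting states {r1} and transitions r0: a→r0, b→r1; r1: a→r0, b→r1.
Exploring the product automaton M1 × M2 from the start pair (q0, r0), following both machines on each input symbol, reaches 6 state pairs: (q0, r0), (q5, r0), (q1, r1), (q1, r0), (q2, r1), (q2, r0).
M1 accepts in {q0, q5} and M2 accepts in {r1}; no reachable pair has both components accepting, so no string drives both machines to acceptance simultaneously and L(M1) ∩ L(M2) = ∅.
So no string is accepted by both, and the intersection is empty.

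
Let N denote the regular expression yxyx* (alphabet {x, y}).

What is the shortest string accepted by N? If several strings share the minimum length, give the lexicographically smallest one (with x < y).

By inspection of the expression, no string of length less than 3 matches, and yxy is the lexicographically first match of length 3.

yxy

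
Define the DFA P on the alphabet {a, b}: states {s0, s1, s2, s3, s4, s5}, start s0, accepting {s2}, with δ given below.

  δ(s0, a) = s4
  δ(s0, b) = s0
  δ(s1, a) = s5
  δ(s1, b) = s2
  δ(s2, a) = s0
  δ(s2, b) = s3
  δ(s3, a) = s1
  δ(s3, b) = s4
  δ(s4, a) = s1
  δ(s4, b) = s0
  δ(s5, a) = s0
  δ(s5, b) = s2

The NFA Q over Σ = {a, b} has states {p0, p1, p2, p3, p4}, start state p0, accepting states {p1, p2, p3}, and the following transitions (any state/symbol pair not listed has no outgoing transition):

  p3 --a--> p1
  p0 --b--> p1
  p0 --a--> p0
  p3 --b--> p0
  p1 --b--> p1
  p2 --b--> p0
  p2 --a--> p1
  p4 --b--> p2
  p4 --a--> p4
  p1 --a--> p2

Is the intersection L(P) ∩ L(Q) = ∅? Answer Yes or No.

The string aab is accepted by both P and Q.
Hence L(P) ∩ L(Q) ≠ ∅.

No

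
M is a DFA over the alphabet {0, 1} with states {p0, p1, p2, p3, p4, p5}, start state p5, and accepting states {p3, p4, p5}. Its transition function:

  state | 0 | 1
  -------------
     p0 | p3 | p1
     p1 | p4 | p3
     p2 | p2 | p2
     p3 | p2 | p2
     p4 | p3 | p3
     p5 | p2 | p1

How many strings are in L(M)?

The useful subgraph on states {p1, p3, p4, p5} is acyclic, so L(M) is finite; the longest accepting path visits 4 useful states, giving maximum string length 3.
Counting accepting paths from p5 by length: 1 of length 0, 2 of length 2, 2 of length 3. Total 5.

5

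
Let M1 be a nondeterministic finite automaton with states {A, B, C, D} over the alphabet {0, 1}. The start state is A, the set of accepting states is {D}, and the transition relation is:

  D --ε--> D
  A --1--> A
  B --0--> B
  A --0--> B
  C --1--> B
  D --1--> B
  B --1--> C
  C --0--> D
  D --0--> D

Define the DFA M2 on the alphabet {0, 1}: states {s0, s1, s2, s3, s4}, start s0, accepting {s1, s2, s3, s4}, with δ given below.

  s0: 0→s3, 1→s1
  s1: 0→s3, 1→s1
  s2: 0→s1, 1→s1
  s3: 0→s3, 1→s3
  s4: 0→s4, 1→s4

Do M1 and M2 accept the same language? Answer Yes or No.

The string 0 is accepted by M2 but rejected by M1.
So L(M1) ≠ L(M2).

No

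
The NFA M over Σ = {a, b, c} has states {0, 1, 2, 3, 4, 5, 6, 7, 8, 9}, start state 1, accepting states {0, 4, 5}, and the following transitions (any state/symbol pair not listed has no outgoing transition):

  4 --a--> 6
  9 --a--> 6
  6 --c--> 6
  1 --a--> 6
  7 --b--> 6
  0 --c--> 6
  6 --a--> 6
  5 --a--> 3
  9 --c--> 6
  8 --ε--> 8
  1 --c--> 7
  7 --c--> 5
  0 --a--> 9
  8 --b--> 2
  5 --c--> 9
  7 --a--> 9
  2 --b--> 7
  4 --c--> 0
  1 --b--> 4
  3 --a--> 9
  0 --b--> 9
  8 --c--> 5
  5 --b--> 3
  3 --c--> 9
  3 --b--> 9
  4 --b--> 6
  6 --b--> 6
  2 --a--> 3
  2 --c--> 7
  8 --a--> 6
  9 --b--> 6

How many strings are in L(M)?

3

The useful subgraph on states {0, 1, 4, 5, 7} is acyclic, so L(M) is finite; the longest accepting path visits 3 useful states, giving maximum string length 2.
Counting accepting paths from 1 by length: 1 of length 1, 2 of length 2. Total 3.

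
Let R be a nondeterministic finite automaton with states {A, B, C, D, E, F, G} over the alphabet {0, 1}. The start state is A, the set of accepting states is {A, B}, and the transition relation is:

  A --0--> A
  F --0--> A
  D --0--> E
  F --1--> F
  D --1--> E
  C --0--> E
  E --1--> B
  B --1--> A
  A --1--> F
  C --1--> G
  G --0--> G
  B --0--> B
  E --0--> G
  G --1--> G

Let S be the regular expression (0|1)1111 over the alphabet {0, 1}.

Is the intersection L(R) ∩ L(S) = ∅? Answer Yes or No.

Converting the expression S to a DFA (subset construction, then merging equivalent states) gives the minimal DFA with states {s0, s1, s2, s3, s4, s5, s6}, start state s0, accepting states {s6} and transitions s0: 0→s1, 1→s1; s1: 0→s2, 1→s3; s2: 0→s2, 1→s2; s3: 0→s2, 1→s4; s4: 0→s2, 1→s5; s5: 0→s2, 1→s6; s6: 0→s2, 1→s2.
Exploring the product automaton R × S from the start pair (A, s0), following both machines on each input symbol, reaches 9 state pairs: (A, s0), (A, s1), (F, s1), (A, s2), (F, s3), (F, s2), (F, s4), (F, s5), (F, s6).
R accepts in {A, B} and S accepts in {s6}; no reachable pair has both components accepting, so no string drives both machines to acceptance simultaneously and L(R) ∩ L(S) = ∅.
So no string is accepted by both, and the intersection is empty.

Yes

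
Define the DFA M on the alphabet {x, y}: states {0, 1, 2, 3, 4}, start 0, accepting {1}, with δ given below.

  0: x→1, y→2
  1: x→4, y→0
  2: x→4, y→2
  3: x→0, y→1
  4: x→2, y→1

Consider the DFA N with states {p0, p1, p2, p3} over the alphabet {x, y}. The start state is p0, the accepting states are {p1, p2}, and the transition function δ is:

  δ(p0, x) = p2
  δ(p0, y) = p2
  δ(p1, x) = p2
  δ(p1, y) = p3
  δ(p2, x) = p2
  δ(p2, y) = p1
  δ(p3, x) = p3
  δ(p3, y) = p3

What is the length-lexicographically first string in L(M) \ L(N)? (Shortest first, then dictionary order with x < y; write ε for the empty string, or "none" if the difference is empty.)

The string xxyyx is accepted by M but not by N.
No shorter string lies in the difference, and xxyyx is the lexicographically first length-5 string in L(M) \ L(N).

xxyyx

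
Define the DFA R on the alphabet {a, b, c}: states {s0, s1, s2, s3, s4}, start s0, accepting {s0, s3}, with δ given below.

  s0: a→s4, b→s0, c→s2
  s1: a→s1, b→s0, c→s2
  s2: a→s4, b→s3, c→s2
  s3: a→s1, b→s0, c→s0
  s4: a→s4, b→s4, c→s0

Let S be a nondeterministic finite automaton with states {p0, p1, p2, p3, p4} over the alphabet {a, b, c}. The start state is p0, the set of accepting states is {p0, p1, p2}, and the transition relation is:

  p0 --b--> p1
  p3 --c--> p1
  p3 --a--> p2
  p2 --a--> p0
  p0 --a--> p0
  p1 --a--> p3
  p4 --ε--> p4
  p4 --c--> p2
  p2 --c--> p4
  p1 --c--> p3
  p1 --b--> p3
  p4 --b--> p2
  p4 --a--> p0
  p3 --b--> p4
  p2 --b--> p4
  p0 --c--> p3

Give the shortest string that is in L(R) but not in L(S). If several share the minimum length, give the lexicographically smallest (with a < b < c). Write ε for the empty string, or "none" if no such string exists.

ac

The string ac is accepted by R but not by S.
No shorter string lies in the difference, and ac is the lexicographically first length-2 string in L(R) \ L(S).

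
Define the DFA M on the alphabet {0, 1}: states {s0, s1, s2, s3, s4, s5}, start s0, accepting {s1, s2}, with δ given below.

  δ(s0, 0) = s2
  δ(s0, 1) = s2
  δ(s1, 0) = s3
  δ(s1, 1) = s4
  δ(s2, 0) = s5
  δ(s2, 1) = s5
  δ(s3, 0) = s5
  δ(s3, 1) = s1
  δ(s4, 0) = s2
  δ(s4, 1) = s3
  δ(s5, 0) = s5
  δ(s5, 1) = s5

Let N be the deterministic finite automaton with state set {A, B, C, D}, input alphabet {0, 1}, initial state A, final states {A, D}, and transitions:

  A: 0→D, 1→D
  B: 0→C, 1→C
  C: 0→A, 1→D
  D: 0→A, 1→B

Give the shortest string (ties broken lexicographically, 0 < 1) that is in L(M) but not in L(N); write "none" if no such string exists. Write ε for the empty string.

Exploring the product automaton M × N from the start pair (s0, A), following both machines on each input symbol, reaches 6 state pairs: (s0, A), (s2, D), (s5, A), (s5, B), (s5, D), (s5, C).
M accepts in {s1, s2} and N accepts in {A, D}. The reachable pairs whose M-component is accepting are (s2, D); in each of them the N-component is accepting too, so the product for L(M) \ L(N) (M-component accepting, N-component rejecting) has no reachable accepting pair and the difference is empty.
So every string accepted by M is also accepted by N: L(M) \ L(N) = ∅ and there is no such string.

none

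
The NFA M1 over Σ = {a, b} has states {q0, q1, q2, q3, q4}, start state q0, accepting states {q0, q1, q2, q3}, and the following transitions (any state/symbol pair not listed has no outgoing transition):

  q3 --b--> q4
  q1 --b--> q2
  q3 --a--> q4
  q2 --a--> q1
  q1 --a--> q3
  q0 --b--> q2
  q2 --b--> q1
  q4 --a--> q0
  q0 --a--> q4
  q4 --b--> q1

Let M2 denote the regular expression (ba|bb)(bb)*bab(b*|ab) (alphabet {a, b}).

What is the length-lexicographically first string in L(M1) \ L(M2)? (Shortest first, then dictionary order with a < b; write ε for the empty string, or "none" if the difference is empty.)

ε

The empty string ε is accepted by M1 but not by M2.
Since ε is the unique shortest string, it is the required witness.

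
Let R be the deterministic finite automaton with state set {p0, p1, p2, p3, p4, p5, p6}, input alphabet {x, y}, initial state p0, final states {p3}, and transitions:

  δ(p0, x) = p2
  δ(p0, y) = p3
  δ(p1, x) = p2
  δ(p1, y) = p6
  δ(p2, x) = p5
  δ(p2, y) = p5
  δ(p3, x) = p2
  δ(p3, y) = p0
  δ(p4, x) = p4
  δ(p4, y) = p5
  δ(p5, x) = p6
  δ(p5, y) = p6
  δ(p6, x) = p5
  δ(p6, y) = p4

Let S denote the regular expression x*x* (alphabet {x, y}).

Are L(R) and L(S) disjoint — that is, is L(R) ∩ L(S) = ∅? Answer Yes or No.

Converting the expression S to a DFA (subset construction, then merging equivalent states) gives the minimal DFA with states {s0, s1}, start state s0, accepting states {s0} and transitions s0: x→s0, y→s1; s1: x→s1, y→s1.
Exploring the product automaton R × S from the start pair (p0, s0), following both machines on each input symbol, reaches 10 state pairs: (p0, s0), (p2, s0), (p3, s1), (p5, s0), (p5, s1), (p2, s1), (p0, s1), (p6, s0), (p6, s1), (p4, s1).
R accepts in {p3} and S accepts in {s0}; no reachable pair has both components accepting, so no string drives both machines to acceptance simultaneously and L(R) ∩ L(S) = ∅.
So no string is accepted by both, and the intersection is empty.

Yes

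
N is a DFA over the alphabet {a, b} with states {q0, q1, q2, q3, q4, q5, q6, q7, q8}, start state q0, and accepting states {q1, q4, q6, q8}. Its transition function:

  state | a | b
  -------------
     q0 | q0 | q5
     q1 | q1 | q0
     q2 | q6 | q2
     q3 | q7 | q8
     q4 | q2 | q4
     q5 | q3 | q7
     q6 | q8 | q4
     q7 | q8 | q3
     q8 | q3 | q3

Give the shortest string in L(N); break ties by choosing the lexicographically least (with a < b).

A breadth-first search from q0 reaches an accepting state first via the path q0 → q5 → q3 → q8 on input bab.
No string of length < 3 is accepted (BFS exhausts all shorter strings without reaching an accepting state), and bab is the lexicographically least accepting string of length 3.

bab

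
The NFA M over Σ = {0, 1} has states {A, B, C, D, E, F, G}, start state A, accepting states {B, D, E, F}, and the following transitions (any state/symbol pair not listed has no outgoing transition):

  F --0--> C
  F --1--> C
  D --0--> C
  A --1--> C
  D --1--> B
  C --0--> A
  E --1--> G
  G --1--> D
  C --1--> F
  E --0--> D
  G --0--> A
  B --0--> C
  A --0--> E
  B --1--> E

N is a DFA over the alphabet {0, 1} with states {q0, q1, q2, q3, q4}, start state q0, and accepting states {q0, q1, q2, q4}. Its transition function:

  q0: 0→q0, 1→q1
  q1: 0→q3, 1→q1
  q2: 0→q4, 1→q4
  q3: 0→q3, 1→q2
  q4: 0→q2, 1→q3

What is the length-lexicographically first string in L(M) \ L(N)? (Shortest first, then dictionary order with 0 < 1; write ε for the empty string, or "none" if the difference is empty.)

The string 100 is accepted by M but not by N.
No shorter string lies in the difference, and 100 is the lexicographically first length-3 string in L(M) \ L(N).

100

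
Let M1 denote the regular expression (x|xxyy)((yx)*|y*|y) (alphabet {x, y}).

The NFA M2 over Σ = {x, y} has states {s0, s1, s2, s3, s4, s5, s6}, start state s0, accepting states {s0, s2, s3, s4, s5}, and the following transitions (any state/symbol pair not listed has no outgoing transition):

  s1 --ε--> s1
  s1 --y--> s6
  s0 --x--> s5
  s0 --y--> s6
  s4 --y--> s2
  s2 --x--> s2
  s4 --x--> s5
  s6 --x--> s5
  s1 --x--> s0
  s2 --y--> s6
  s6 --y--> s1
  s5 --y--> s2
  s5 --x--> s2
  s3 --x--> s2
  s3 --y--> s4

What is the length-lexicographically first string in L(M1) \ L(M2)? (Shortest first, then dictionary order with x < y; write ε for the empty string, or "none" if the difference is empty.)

xyy

The string xyy is accepted by M1 but not by M2.
No shorter string lies in the difference, and xyy is the lexicographically first length-3 string in L(M1) \ L(M2).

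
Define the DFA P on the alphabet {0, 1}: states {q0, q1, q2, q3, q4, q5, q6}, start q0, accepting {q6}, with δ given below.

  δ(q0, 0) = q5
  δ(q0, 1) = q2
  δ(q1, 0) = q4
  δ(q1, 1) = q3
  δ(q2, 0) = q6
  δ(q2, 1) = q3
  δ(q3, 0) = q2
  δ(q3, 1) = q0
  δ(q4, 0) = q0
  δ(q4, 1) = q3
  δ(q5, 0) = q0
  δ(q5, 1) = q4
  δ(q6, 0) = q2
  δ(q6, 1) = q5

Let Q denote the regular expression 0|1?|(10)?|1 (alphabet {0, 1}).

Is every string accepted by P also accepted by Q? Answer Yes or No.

No

The string 0010 is in L(P) but not in L(Q).
So L(P) ⊄ L(Q).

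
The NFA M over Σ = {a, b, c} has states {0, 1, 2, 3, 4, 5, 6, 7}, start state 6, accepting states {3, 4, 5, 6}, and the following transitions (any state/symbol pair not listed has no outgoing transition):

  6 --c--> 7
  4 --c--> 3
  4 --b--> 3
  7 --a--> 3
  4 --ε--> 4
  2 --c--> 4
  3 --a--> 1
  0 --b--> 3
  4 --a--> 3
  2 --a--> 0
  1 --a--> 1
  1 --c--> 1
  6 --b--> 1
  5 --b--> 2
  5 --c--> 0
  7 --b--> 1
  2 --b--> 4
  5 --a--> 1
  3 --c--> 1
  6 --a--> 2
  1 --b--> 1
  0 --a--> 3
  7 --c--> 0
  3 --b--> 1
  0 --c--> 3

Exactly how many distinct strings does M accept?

The useful subgraph on states {0, 2, 3, 4, 6, 7} is acyclic, so L(M) is finite; the longest accepting path visits 4 useful states, giving maximum string length 3.
Counting accepting paths from 6 by length: 1 of length 0, 3 of length 2, 12 of length 3. Total 16.

16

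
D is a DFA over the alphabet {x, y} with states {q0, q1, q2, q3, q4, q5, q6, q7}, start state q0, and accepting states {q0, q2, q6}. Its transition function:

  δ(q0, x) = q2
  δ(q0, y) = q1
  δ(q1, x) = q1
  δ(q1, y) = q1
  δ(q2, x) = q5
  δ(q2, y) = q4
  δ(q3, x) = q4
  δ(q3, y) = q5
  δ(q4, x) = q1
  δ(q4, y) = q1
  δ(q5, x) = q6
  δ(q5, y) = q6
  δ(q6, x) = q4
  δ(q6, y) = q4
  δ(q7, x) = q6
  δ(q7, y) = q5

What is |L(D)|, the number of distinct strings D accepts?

4

The useful subgraph on states {q0, q2, q5, q6} is acyclic, so L(D) is finite; the longest accepting path visits 4 useful states, giving maximum string length 3.
Counting accepting paths from q0 by length: 1 of length 0, 1 of length 1, 2 of length 3. Total 4.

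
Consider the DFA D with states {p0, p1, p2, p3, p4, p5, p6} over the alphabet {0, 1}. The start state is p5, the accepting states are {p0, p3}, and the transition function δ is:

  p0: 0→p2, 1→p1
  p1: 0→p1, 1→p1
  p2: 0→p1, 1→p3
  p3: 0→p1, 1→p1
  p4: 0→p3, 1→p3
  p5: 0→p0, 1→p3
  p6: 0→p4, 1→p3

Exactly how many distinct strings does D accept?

3

The useful subgraph on states {p0, p2, p3, p5} is acyclic, so L(D) is finite; the longest accepting path visits 4 useful states, giving maximum string length 3.
Counting accepting paths from p5 by length: 2 of length 1, 1 of length 3. Total 3.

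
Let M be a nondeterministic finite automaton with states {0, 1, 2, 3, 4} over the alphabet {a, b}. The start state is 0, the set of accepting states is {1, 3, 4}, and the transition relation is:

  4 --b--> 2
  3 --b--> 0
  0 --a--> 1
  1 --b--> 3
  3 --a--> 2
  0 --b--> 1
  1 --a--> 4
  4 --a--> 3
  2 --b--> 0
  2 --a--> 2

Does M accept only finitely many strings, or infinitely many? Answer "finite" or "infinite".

infinite

State 0 is reachable from the start and can reach an accepting state, and it lies on the cycle 0 → 1 → 3 → 0.
Traversing that cycle any number of times yields accepted strings of unbounded length, so the language is infinite.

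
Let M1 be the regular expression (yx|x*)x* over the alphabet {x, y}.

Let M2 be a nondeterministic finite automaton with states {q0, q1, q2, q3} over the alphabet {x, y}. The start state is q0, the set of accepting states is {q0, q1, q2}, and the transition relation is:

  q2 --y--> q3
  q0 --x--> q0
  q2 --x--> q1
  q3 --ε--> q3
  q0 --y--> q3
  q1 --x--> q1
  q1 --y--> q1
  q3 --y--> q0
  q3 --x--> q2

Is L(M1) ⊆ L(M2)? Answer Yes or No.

Yes

Converting the expression M1 to a DFA (subset construction, then merging equivalent states) gives the minimal DFA with states {r0, r1, r2, r3}, start state r0, accepting states {r0, r1} and transitions r0: x→r1, y→r2; r1: x→r1, y→r3; r2: x→r1, y→r3; r3: x→r3, y→r3.
Exploring the product automaton M1 × M2 from the start pair (r0, q0), following both machines on each input symbol, reaches 9 state pairs: (r0, q0), (r1, q0), (r2, q3), (r3, q3), (r1, q2), (r3, q0), (r3, q2), (r1, q1), (r3, q1).
M1 accepts in {r0, r1} and M2 accepts in {q0, q1, q2}. The reachable pairs whose M1-component is accepting are (r0, q0), (r1, q0), (r1, q2), (r1, q1); in each of them the M2-component is accepting too, so the product for L(M1) \ L(M2) (M1-component accepting, M2-component rejecting) has no reachable accepting pair and the difference is empty.
Hence every string in L(M1) is also in L(M2).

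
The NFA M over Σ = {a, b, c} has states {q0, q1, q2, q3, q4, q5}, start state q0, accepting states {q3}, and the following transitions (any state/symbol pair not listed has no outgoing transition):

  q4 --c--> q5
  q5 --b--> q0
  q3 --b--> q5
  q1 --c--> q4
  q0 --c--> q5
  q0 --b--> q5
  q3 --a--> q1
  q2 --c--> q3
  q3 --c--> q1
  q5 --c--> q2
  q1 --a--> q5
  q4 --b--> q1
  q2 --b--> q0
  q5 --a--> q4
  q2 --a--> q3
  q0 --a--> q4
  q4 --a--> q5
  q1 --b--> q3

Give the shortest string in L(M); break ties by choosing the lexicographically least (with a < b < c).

abb

A breadth-first search from q0 reaches an accepting state first via the path q0 → q4 → q1 → q3 on input abb.
No string of length < 3 is accepted (BFS exhausts all shorter strings without reaching an accepting state), and abb is the lexicographically least accepting string of length 3.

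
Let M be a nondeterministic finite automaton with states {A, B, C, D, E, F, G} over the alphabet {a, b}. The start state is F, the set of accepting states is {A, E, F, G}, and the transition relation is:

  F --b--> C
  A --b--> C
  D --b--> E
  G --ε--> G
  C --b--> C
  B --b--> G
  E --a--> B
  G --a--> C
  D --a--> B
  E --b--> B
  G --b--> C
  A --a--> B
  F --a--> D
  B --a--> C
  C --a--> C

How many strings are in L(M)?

5

The useful subgraph on states {B, D, E, F, G} is acyclic, so L(M) is finite; the longest accepting path visits 5 useful states, giving maximum string length 4.
Counting accepting paths from F by length: 1 of length 0, 1 of length 2, 1 of length 3, 2 of length 4. Total 5.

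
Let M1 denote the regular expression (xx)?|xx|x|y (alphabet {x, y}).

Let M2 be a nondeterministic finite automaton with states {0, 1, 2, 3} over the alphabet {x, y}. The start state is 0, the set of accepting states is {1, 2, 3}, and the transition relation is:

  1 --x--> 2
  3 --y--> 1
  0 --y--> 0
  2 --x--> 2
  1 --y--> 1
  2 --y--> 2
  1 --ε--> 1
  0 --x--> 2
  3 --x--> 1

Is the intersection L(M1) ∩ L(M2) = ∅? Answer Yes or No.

No

The string x is accepted by both M1 and M2.
Hence L(M1) ∩ L(M2) ≠ ∅.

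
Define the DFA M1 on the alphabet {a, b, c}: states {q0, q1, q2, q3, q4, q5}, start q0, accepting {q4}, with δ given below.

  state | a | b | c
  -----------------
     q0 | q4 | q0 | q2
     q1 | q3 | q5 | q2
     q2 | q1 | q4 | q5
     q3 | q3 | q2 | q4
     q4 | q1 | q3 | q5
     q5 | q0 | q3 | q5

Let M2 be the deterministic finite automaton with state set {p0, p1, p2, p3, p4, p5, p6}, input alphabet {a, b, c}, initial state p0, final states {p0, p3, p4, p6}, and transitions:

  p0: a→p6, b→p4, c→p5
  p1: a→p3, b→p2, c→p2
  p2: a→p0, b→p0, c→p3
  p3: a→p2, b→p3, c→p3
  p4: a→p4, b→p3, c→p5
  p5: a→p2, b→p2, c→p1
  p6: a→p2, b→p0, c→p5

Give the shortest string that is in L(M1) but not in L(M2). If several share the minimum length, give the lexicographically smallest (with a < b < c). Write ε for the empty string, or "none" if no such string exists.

The string cb is accepted by M1 but not by M2.
No shorter string lies in the difference, and cb is the lexicographically first length-2 string in L(M1) \ L(M2).

cb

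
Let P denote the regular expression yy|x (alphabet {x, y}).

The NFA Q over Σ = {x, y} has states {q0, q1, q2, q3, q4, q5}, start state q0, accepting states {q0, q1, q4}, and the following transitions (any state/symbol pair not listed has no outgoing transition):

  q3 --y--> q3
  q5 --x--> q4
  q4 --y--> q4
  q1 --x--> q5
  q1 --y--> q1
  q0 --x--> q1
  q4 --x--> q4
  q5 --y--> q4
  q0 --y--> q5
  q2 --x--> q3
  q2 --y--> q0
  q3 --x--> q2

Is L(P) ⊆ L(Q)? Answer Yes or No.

Yes

Converting the expression P to a DFA (subset construction, then merging equivalent states) gives the minimal DFA with states {p0, p1, p2, p3}, start state p0, accepting states {p1} and transitions p0: x→p1, y→p2; p1: x→p3, y→p3; p2: x→p3, y→p1; p3: x→p3, y→p3.
Exploring the product automaton P × Q from the start pair (p0, q0), following both machines on each input symbol, reaches 7 state pairs: (p0, q0), (p1, q1), (p2, q5), (p3, q5), (p3, q1), (p3, q4), (p1, q4).
P accepts in {p1} and Q accepts in {q0, q1, q4}. The reachable pairs whose P-component is accepting are (p1, q1), (p1, q4); in each of them the Q-component is accepting too, so the product for L(P) \ L(Q) (P-component accepting, Q-component rejecting) has no reachable accepting pair and the difference is empty.
Hence every string in L(P) is also in L(Q).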